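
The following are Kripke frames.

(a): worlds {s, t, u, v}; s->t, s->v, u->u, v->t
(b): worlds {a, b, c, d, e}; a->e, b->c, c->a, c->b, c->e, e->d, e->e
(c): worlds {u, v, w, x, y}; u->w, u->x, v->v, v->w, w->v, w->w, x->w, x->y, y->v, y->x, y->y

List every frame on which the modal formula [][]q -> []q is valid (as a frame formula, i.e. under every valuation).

Frame correspondent (Sahlqvist): forall x forall y (Rxy -> exists z (Rxz & Rzy)) — i.e. density.
(a): fails — Rvt but no z with Rvz and Rzt.
(b): fails — Rbc but no z with Rbz and Rzc.
(c): fails — Rux but no z with Ruz and Rzx.
Valid on no frame.

none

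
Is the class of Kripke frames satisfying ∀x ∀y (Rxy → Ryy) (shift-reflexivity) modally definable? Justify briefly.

Yes, by □(□r → r)

This is a Sahlqvist condition; the T□ axiom □(□r → r) defines it.
Suppose □(□r→r) is valid. Take Rxy and set V(r)={w : Ryw}. Then at y, □r holds; since □(□r→r) at x, □r→r at y, so r at y, i.e. Ryy.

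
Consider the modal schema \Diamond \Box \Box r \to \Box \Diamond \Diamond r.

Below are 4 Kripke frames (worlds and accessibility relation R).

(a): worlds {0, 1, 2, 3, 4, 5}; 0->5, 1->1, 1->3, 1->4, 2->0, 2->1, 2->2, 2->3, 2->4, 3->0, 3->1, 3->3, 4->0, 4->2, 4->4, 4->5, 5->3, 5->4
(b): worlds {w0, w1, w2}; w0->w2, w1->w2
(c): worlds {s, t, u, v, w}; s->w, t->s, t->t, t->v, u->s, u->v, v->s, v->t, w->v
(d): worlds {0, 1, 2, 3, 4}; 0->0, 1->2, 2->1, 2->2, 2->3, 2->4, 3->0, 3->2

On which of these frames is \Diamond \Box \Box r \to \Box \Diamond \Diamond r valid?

Frame correspondent (Sahlqvist): \forall x \forall y \forall z ((xRy \wedge xRz) \to \exists w (y R^2 w \wedge z R^2 w)) — i.e. a generalized confluence (Geach) condition.
(a): ✓.
(b): fails — w0Rw2, w0Rw2 but no w with w2R²w and w2R²w.
(c): ✓.
(d): fails — 2R1, 2R4 but no w with 1R²w and 4R²w.

(a), (c)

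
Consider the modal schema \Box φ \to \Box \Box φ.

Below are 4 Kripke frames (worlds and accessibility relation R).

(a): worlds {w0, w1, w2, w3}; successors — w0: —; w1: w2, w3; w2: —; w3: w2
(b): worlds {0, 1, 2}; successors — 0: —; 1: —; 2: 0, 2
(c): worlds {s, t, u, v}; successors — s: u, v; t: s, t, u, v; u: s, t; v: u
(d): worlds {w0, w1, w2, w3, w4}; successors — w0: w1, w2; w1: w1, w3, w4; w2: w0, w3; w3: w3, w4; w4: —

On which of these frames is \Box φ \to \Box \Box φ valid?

This is the axiom for transitivity; its first-order frame correspondent is \forall x \forall y \forall z (Rxy \wedge Ryz \to Rxz).
(a): satisfies the condition.
(b): satisfies the condition.
(c): fails — Rut and Rtv but not Ruv.
(d): fails — Rw0w1 and Rw1w3 but not Rw0w3.

(a), (b)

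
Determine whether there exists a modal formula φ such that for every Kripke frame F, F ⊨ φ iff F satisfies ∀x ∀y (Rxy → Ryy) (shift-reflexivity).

Yes, by □(□p → p)

The condition is shift-reflexivity. A defining modal formula is □(□p → p).
Suppose □(□p→p) is valid. Take Rxy and set V(p)={w : Ryw}. Then at y, □p holds; since □(□p→p) at x, □p→p at y, so p at y, i.e. Ryy.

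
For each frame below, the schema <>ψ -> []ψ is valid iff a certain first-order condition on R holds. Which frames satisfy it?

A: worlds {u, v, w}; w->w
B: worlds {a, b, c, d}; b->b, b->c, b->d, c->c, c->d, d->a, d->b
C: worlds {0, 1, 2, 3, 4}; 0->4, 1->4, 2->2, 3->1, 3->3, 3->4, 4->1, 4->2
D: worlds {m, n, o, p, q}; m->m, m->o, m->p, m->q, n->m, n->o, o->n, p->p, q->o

Frame correspondent (Sahlqvist): forall x forall y forall z (Rxy & Rxz -> y = z) — i.e. partial functionality.
A: condition met.
B: fails — b sees both b and c.
C: fails — 3 sees both 1 and 3.
D: fails — m sees both m and o.

A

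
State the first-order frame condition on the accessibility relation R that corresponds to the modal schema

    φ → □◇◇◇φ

∀x ∀z (xRz → ∃w (x = w ∧ zR³w))

This is a Sahlqvist (Geach-type) schema ◇^0□^0φ → □^1◇^3φ.
Minimal-valuation argument: fix x; take any y with xR^0y and any z with xR^1z. Set V(φ) to the set of worlds R-reachable from y in exactly 0 steps. Then □^0φ holds at y, so the antecedent holds at x; validity forces ◇^3φ at z, giving a w with zR^3w and yR^0w.
First-order correspondent: ∀x ∀z (xRz → ∃w (x = w ∧ zR³w)).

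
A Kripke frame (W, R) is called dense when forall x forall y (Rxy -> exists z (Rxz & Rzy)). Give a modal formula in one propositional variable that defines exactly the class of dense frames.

□□p → □p

A defining formula is □□p → □p (the C4 axiom).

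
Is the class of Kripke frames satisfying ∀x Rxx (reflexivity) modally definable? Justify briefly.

This is a Sahlqvist condition; the T axiom □q → q defines it.

Definable; □q → q defines it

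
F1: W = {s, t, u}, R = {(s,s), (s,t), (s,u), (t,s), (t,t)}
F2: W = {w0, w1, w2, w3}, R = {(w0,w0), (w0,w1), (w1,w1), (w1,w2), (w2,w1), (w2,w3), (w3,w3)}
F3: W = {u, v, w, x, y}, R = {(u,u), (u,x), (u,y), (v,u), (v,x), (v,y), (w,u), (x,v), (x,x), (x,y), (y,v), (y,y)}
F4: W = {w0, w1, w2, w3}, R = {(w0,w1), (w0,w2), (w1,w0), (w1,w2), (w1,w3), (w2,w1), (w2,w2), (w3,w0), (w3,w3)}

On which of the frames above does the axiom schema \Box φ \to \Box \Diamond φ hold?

F2, F3

Frame correspondent (Sahlqvist): \forall x \forall z (xRz \to \exists w (xRw \wedge zRw)) — i.e. a generalized confluence (Geach) condition.
F1: fails — sRu but no w with sRw and uRw.
F2: ✓.
F3: ✓.
F4: fails — w3Rw0 but no w with w3Rw and w0Rw.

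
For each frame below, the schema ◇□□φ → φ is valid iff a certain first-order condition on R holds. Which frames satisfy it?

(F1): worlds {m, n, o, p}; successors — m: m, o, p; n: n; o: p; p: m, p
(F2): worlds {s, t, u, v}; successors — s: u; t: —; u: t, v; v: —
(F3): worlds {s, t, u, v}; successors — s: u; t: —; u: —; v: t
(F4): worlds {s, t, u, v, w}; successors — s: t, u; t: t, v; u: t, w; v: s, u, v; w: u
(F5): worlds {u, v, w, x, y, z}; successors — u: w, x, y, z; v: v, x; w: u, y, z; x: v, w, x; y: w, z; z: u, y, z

The schema corresponds to a generalized confluence (Geach) condition: ∀x ∀y (xRy → ∃w (yR²w ∧ x = w)).
(F1): condition met.
(F2): fails — sRu but no w with uR²w and s=w.
(F3): fails — sRu but no w with uR²w and s=w.
(F4): fails — sRu but no w* with uR²w* and s=w*.
(F5): fails — wRy but no t with yR²t and w=t.
Valid on: (F1).

(F1)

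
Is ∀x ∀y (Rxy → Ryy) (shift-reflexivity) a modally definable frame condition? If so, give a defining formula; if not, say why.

The condition is shift-reflexivity. A defining modal formula is □(□p → p).
Suppose □(□p→p) is valid. Take Rxy and set V(p)={w : Ryw}. Then at y, □p holds; since □(□p→p) at x, □p→p at y, so p at y, i.e. Ryy.

Yes — defined by □(□p → p)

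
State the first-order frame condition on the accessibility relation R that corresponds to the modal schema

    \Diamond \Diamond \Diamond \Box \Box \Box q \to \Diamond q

\forall x \forall y (x R^3 y \to \exists w (y R^3 w \wedge xRw))

This is a Sahlqvist (Geach-type) schema ◇^3□^3q → □^0◇^1q.
First-order correspondent: \forall x \forall y (x R^3 y \to \exists w (y R^3 w \wedge xRw)).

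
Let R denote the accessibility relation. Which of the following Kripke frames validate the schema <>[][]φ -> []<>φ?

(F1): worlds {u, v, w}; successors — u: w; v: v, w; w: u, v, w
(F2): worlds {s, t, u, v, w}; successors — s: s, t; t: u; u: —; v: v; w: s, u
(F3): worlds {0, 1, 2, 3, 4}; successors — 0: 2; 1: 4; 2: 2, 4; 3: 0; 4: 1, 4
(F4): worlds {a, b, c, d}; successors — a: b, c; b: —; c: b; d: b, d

(F1), (F3)

Frame correspondent (Sahlqvist): forall x forall y forall z ((xRy & xRz) -> exists w (y R^2 w & zRw)) — i.e. a generalized confluence (Geach) condition.
(F1): satisfies the condition.
(F2): fails — sRt, sRs but no w* with tR²w* and sRw*.
(F3): satisfies the condition.
(F4): fails — aRb, aRb but no w with bR²w and bRw.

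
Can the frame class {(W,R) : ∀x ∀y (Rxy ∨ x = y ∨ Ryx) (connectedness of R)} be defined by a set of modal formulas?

Any modally definable frame class is closed under disjoint unions.
Take 2 disjoint single-world reflexive frames: each is trivially connected, but their disjoint union has 2 worlds with no edge between distinct components, so it is not connected.
Hence connectedness of R is not modally definable.

Not modally definable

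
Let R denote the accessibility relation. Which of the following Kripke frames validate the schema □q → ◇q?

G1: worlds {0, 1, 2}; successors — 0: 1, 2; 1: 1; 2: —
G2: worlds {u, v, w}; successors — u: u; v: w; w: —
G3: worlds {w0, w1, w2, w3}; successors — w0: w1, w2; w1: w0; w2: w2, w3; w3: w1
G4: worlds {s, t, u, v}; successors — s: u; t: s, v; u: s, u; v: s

The schema corresponds to seriality: ∀x ∃y Rxy.
G1: fails — world 2 has no successor.
G2: fails — world w has no successor.
G3: holds.
G4: holds.
Valid on: G3, G4.

G3, G4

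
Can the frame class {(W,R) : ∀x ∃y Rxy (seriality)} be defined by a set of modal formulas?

This is a Sahlqvist condition; the D axiom □r → ◇r defines it.
Suppose □r→◇r is valid. At any x set V(r)=W. Then □r at x, so ◇r at x, so x has a successor.

Yes — defined by □r → ◇r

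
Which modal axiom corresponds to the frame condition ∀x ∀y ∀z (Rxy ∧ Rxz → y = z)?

◇s → □s

This is partial functionality; the standard corresponding axiom is CD: ◇s → □s.
Suppose ◇s→□s is valid. Take Rxy, Rxz and set V(s)={y}. Then ◇s at x, so □s at x, so s at z, i.e. z=y.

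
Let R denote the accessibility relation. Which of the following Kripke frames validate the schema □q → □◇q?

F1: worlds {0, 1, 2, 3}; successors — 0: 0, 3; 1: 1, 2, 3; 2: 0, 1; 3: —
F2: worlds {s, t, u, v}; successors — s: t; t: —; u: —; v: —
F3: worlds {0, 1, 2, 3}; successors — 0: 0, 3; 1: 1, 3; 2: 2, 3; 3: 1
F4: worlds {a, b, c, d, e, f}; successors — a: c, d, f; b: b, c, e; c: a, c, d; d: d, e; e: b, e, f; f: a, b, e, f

F4

The schema corresponds to a generalized confluence (Geach) condition: ∀x ∀z (xRz → ∃w (xRw ∧ zRw)).
F1: fails — 0R3 but no w with 0Rw and 3Rw.
F2: fails — sRt but no w with sRw and tRw.
F3: fails — 0R3 but no w with 0Rw and 3Rw.
F4: condition met.
Valid on: F4.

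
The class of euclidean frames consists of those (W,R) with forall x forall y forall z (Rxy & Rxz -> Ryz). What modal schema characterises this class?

This is the Euclidean property; the standard corresponding axiom is 5: ◇p → □◇p.
Suppose ◇p→□◇p is valid. Take Rxy, Rxz and set V(p)={y}. Then ◇p at x, so □◇p at x, so ◇p at z, so some w with Rzw has p; w=y, i.e. Rzy. By symmetry of the argument, Ryz.

◇p → □◇p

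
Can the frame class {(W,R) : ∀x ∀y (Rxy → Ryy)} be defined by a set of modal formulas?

Yes, by □(□r → r)

The condition is shift-reflexivity. A defining modal formula is □(□r → r).
Suppose □(□r→r) is valid. Take Rxy and set V(r)={w : Ryw}. Then at y, □r holds; since □(□r→r) at x, □r→r at y, so r at y, i.e. Ryy.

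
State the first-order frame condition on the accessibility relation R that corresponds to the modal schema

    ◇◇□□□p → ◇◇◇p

This is a Sahlqvist (Geach-type) schema ◇^2□^3p → □^0◇^3p.
Minimal-valuation argument: fix x; take any y with xR^2y and any z with xR^0z. Set V(p) to the set of worlds R-reachable from y in exactly 3 steps. Then □^3p holds at y, so the antecedent holds at x; validity forces ◇^3p at z, giving a w with zR^3w and yR^3w.
First-order correspondent: ∀x ∀y (xR²y → ∃w (yR³w ∧ xR³w)).

∀x ∀y (xR²y → ∃w (yR³w ∧ xR³w))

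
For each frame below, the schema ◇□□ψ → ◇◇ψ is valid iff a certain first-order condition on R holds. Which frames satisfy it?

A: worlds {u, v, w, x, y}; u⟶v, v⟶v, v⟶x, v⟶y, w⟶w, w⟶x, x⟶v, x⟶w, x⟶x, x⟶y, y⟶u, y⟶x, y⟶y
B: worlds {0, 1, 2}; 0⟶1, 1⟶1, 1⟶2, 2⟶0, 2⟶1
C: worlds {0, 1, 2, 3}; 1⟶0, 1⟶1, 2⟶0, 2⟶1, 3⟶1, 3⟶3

A, B

This is the axiom for a generalized confluence (Geach) condition; its first-order frame correspondent is ∀x ∀y (xRy → ∃w (yR²w ∧ xR²w)).
A: holds.
B: holds.
C: fails — 1R0 but no w with 0R²w and 1R²w.
Valid on: A, B.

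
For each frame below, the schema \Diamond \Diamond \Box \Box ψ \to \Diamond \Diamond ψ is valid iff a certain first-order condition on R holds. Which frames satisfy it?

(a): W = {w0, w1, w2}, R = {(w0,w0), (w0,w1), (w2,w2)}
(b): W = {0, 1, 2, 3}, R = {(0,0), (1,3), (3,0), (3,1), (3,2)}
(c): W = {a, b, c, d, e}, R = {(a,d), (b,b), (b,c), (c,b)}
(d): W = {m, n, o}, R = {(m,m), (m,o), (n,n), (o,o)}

(c), (d)

Frame correspondent (Sahlqvist): \forall x \forall y (x R^2 y \to \exists w (y R^2 w \wedge x R^2 w)) — i.e. a generalized confluence (Geach) condition.
(a): fails — w0R²w1 but no w with w1R²w and w0R²w.
(b): fails — 1R²2 but no w with 2R²w and 1R²w.
(c): satisfies the condition.
(d): satisfies the condition.
Valid on: (c), (d).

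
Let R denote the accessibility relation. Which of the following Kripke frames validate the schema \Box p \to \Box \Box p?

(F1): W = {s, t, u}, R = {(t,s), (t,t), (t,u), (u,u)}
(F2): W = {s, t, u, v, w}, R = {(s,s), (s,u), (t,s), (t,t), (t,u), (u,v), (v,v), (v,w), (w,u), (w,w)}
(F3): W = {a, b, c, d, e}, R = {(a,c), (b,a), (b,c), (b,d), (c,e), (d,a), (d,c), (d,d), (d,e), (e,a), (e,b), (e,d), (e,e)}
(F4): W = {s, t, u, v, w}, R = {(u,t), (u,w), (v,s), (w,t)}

This is the axiom for transitivity; its first-order frame correspondent is \forall x \forall y \forall z (Rxy \wedge Ryz \to Rxz).
(F1): holds.
(F2): fails — Ruv and Rvw but not Ruw.
(F3): fails — Rbc and Rce but not Rbe.
(F4): holds.
Valid on: (F1), (F4).

(F1), (F4)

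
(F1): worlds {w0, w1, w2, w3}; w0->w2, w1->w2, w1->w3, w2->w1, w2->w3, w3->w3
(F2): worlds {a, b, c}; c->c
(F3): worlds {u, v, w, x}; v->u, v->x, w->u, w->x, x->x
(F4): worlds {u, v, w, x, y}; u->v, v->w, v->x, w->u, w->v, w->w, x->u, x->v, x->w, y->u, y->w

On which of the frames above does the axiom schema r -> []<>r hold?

(F2)

This is the axiom for symmetry; its first-order frame correspondent is forall x forall y (Rxy -> Ryx).
(F1): fails — Rw1w3 but not Rw3w1.
(F2): ✓.
(F3): fails — Rwu but not Ruw.
(F4): fails — Ruv but not Rvu.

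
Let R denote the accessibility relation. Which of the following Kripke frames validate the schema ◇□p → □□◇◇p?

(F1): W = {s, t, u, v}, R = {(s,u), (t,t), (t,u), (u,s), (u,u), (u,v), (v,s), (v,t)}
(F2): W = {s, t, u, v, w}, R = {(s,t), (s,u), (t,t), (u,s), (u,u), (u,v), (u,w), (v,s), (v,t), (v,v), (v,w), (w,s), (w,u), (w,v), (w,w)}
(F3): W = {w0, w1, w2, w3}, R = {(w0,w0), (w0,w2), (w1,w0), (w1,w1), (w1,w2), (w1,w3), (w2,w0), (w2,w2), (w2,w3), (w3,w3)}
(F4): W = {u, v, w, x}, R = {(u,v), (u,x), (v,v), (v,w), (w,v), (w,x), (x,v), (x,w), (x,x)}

This is the axiom for a generalized confluence (Geach) condition; its first-order frame correspondent is ∀x ∀y ∀z ((xRy ∧ xR²z) → ∃w (yRw ∧ zR²w)).
(F1): ✓.
(F2): fails — sRu, sR²t but no w* with uRw* and tR²w*.
(F3): fails — w0Rw0, w0R²w3 but no w with w0Rw and w3R²w.
(F4): ✓.

(F1), (F4)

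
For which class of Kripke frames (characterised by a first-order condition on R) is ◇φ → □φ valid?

partial functionality: ∀x ∀y ∀z (Rxy ∧ Rxz → y = z)

Suppose ◇φ→□φ is valid. Take Rxy, Rxz and set V(φ)={y}. Then ◇φ at x, so □φ at x, so φ at z, i.e. z=y.
Conversely, any frame satisfying ∀x ∀y ∀z (Rxy ∧ Rxz → y = z) validates the schema.
So the correspondent is partial functionality.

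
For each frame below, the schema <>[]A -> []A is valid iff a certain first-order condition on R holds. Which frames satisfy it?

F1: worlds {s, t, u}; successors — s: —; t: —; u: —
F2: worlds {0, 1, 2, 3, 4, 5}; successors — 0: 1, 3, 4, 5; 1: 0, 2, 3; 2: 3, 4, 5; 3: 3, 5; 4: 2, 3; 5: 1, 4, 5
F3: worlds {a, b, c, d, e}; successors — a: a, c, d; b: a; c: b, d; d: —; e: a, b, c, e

The schema corresponds to the Euclidean property: forall x forall y forall z (Rxy & Rxz -> Ryz).
F1: condition met.
F2: fails — R01 and R01 but not R11.
F3: fails — Rac and Raa but not Rca.

F1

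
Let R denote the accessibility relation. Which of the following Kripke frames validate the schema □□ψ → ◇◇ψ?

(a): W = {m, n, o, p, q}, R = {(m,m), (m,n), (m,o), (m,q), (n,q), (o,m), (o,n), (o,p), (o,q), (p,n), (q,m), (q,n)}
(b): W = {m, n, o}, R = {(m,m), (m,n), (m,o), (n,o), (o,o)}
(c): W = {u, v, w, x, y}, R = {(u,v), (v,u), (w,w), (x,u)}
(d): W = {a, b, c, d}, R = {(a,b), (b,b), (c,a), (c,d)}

(a), (b)

Frame correspondent (Sahlqvist): ∀x ∃w (xR²w ∧ xR²w) — i.e. a generalized confluence (Geach) condition.
(a): holds.
(b): holds.
(c): fails — at y but no t with yR²t and yR²t.
(d): fails — at d but no w with dR²w and dR²w.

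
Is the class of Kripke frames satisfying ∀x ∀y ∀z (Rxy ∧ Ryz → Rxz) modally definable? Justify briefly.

Yes, by □q → □□q

Yes: it is transitivity, defined by the 4 schema □q → □□q.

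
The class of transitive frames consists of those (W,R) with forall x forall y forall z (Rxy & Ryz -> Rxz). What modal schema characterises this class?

□r → □□r

A defining formula is □r → □□r (the 4 axiom).
Suppose □r→□□r is valid. Take Rxy, Ryz and set V(r)={w : Rxw}. Then □r at x, so □□r at x, so □r at y, so r at z, i.e. Rxz.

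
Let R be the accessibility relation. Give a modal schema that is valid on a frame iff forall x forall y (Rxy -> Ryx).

r → □◇r

A defining formula is r → □◇r (the B axiom).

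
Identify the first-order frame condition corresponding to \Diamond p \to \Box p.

partial functionality

This schema is the CD axiom.
Its frame correspondent is partial functionality — \forall x \forall y \forall z (Rxy \wedge Rxz \to y = z).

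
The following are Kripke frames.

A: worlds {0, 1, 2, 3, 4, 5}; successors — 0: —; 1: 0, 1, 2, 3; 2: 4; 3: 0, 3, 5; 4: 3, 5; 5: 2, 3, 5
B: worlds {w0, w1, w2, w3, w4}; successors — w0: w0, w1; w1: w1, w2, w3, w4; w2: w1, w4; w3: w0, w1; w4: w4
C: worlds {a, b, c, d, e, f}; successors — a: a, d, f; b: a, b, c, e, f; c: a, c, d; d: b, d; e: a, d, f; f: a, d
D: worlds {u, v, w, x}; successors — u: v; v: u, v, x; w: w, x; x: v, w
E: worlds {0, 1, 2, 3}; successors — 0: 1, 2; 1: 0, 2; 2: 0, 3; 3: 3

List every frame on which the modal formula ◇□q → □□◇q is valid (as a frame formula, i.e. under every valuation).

C

Frame correspondent (Sahlqvist): ∀x ∀y ∀z ((xRy ∧ xR²z) → ∃w (yRw ∧ zRw)) — i.e. a generalized confluence (Geach) condition.
A: fails — 1R0, 1R²0 but no w with 0Rw and 0Rw.
B: fails — w0Rw0, w0R²w4 but no w with w0Rw and w4Rw.
C: satisfies the condition.
D: fails — vRu, vR²w but no t with uRt and wRt.
E: fails — 0R1, 0R²3 but no w with 1Rw and 3Rw.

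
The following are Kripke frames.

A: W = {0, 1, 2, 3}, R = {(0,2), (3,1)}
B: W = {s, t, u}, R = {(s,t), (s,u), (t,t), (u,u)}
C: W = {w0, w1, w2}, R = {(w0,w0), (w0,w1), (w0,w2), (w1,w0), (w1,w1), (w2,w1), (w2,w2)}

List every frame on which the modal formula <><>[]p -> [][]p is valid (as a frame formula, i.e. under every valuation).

A

This is the axiom for a generalized confluence (Geach) condition; its first-order frame correspondent is forall x forall y forall z ((x R^2 y & x R^2 z) -> exists w (yRw & z = w)).
A: holds.
B: fails — sR²t, sR²u but no w with tRw and u=w.
C: fails — w0R²w1, w0R²w2 but no w with w1Rw and w2=w.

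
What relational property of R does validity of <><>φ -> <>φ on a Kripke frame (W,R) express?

Transitivity

This is frame-equivalent to □φ → □□φ (substitute ¬φ for φ and contrapose).
Suppose □φ→□□φ is valid. Take Rxy, Ryz and set V(φ)={w : Rxw}. Then □φ at x, so □□φ at x, so □φ at y, so φ at z, i.e. Rxz.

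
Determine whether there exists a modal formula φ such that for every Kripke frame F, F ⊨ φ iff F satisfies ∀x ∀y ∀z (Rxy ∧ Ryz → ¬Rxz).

Not modally definable

If a class were modally definable it would be closed under surjective bounded morphisms (Goldblatt–Thomason).
The 3-cycle (worlds s,t,u with s→t→u→s) is intransitive. Mapping every world to a single reflexive point • is a surjective bounded morphism; the reflexive point is not intransitive (R••∧R•• but R••).
So no modal formula (or set of formulas) defines exactly the intransitive frames.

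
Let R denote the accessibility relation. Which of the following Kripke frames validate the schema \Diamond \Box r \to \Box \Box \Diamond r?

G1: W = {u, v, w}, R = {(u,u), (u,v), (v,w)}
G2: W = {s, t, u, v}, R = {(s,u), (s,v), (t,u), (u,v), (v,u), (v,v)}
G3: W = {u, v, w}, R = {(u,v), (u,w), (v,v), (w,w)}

This is the axiom for a generalized confluence (Geach) condition; its first-order frame correspondent is \forall x \forall y \forall z ((xRy \wedge x R^2 z) \to \exists w (yRw \wedge zRw)).
G1: fails — uRu, uR²v but no t with uRt and vRt.
G2: ✓.
G3: fails — uRv, uR²w but no t with vRt and wRt.
Valid on: G2.

G2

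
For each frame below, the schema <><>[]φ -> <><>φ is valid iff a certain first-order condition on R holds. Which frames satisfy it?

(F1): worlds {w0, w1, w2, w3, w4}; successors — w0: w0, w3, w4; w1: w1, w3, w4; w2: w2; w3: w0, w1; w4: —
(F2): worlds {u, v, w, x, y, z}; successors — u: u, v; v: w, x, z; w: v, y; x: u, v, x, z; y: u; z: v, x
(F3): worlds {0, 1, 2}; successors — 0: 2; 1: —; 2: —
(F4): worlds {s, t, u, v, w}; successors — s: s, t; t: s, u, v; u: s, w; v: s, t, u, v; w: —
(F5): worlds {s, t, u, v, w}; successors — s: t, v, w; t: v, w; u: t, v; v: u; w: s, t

(F3)

Frame correspondent (Sahlqvist): forall x forall y (x R^2 y -> exists w (yRw & x R^2 w)) — i.e. a generalized confluence (Geach) condition.
(F1): fails — w0R²w4 but no w with w4Rw and w0R²w.
(F2): fails — wR²w but no t with wRt and wR²t.
(F3): condition met.
(F4): fails — tR²w but no w* with wRw* and tR²w*.
(F5): fails — tR²t but no w* with tRw* and tR²w*.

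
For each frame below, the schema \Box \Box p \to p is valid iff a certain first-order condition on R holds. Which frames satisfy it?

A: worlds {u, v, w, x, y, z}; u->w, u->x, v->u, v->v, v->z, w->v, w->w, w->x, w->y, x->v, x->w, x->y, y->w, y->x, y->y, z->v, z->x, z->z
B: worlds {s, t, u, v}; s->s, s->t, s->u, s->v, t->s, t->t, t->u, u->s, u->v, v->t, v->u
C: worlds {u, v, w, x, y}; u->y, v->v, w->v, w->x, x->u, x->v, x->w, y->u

B, C

This is the axiom for a generalized confluence (Geach) condition; its first-order frame correspondent is \forall x \exists w (x R^2 w \wedge x = w).
A: fails — at u but no t with uR²t and u=t.
B: ✓.
C: ✓.
Valid on: B, C.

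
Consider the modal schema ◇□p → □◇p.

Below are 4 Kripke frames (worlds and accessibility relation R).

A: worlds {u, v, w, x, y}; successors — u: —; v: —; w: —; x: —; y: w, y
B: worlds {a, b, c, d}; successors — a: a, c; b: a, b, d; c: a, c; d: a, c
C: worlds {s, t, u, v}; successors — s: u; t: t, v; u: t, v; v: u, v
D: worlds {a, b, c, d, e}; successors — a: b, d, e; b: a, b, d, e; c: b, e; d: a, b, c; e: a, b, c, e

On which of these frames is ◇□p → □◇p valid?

B, C, D

The schema corresponds to convergence: ∀x ∀y ∀z (Rxy ∧ Rxz → ∃w (Ryw ∧ Rzw)).
A: fails — Ryy and Ryw but y and w have no common successor.
B: holds.
C: holds.
D: holds.
Valid on: B, C, D.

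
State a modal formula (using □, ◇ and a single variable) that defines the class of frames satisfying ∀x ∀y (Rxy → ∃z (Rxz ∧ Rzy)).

□□ψ → □ψ

This is density; the standard corresponding axiom is C4: □□ψ → □ψ.
Suppose □□ψ→□ψ is valid. Take Rxy and set V(ψ)={w : xR²w}. Then □□ψ at x, so □ψ at x, so ψ at y, i.e. ∃z(Rxz∧Rzy).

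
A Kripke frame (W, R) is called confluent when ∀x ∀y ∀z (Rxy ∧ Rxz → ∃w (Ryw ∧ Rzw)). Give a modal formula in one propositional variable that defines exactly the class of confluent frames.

The condition is convergence. The .2 schema ◇□p → □◇p defines it.
Suppose ◇□p→□◇p is valid. Take Rxy, Rxz and set V(p)={w : Ryw}. Then □p at y so ◇□p at x, so □◇p at x, so ◇p at z, giving w with Rzw and Ryw.

◇□p → □◇p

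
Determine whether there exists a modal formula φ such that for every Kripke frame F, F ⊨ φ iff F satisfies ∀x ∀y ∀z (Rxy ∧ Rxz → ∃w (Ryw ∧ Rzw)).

Yes: it is convergence, defined by the .2 schema ◇□r → □◇r.
Suppose ◇□r→□◇r is valid. Take Rxy, Rxz and set V(r)={w : Ryw}. Then □r at y so ◇□r at x, so □◇r at x, so ◇r at z, giving w with Rzw and Ryw.

Yes, by ◇□r → □◇r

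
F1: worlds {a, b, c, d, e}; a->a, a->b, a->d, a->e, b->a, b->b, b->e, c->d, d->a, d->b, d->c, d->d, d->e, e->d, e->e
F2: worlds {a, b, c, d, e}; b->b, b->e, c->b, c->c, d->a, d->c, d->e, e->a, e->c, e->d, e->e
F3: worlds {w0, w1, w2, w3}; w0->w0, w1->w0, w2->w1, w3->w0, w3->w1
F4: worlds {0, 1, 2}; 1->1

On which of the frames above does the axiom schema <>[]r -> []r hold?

Frame correspondent (Sahlqvist): forall x forall y forall z (Rxy & Rxz -> Ryz) — i.e. the Euclidean property.
F1: fails — Rab and Rad but not Rbd.
F2: fails — Rbe and Rbb but not Reb.
F3: fails — Rw2w1 and Rw2w1 but not Rw1w1.
F4: holds.
Valid on: F4.

F4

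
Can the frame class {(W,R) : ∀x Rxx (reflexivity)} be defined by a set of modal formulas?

Yes: it is reflexivity, defined by the T schema □r → r.
Suppose □r→r is valid. At any x set V(r)={w : Rxw}. Then □r holds at x, so r holds at x, i.e. Rxx.

Yes — defined by □r → r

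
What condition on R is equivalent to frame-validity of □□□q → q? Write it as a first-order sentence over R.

∀x ∃w (xR³w ∧ x = w)

This is a Sahlqvist (Geach-type) schema ◇^0□^3q → □^0◇^0q.
First-order correspondent: ∀x ∃w (xR³w ∧ x = w).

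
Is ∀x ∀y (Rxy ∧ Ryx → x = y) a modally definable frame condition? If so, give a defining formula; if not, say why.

Not modally definable

Modal frame validity is preserved under surjective bounded morphisms.
The 4-cycle (worlds w0,w1,w2,w3 with w0→w1→w2→w3→w0) is antisymmetric. Sending even-indexed worlds to a and odd-indexed worlds to b is a surjective bounded morphism onto the two-world frame with a↔b, which is not antisymmetric.
Hence antisymmetry is not modally definable.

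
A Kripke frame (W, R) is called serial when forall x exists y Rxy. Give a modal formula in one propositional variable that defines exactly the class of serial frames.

□q → ◇q

The condition is seriality. The D schema □q → ◇q defines it.
Suppose □q→◇q is valid. At any x set V(q)=W. Then □q at x, so ◇q at x, so x has a successor.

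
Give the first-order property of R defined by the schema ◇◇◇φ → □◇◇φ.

∀x ∀y ∀z ((xR³y ∧ xRz) → ∃w (y = w ∧ zR²w))

This is a Sahlqvist (Geach-type) schema ◇^3□^0φ → □^1◇^2φ.
Minimal-valuation argument: fix x; take any y with xR^3y and any z with xR^1z. Set V(φ) to the set of worlds R-reachable from y in exactly 0 steps. Then □^0φ holds at y, so the antecedent holds at x; validity forces ◇^2φ at z, giving a w with zR^2w and yR^0w.
First-order correspondent: ∀x ∀y ∀z ((xR³y ∧ xRz) → ∃w (y = w ∧ zR²w)).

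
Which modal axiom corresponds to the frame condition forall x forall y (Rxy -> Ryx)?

The condition is symmetry. The B schema p → □◇p defines it.
Suppose p→□◇p is valid. Take Rxy and set V(p)={x}. Then p at x, so □◇p at x, so ◇p at y, so some z with Ryz has p; z=x, i.e. Ryx.

p → □◇p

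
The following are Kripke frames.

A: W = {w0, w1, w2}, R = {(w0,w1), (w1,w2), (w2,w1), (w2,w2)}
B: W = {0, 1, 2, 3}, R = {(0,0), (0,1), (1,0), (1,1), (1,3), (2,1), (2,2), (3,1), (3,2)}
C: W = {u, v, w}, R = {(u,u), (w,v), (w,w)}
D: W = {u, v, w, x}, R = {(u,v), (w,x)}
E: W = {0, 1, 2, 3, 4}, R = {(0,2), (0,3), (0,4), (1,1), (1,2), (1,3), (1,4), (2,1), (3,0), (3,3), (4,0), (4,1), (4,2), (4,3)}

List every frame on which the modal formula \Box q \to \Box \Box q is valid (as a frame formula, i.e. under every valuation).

The schema corresponds to transitivity: \forall x \forall y \forall z (Rxy \wedge Ryz \to Rxz).
A: fails — Rw1w2 and Rw2w1 but not Rw1w1.
B: fails — R31 and R10 but not R30.
C: condition met.
D: condition met.
E: fails — R02 and R21 but not R01.

C, D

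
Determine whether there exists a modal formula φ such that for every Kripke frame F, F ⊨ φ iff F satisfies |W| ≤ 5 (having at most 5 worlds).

No

Any modally definable frame class is closed under disjoint unions.
Any modal formula valid on each of 6 disjoint one-world frames is valid on their disjoint union (validity is preserved under disjoint unions). Each one-world frame has |W|=1≤5, but the union has |W|=6.
Hence having at most 5 worlds is not modally definable.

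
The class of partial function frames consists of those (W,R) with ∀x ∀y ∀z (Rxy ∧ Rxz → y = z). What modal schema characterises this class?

A defining formula is ◇s → □s (the CD axiom).
Suppose ◇s→□s is valid. Take Rxy, Rxz and set V(s)={y}. Then ◇s at x, so □s at x, so s at z, i.e. z=y.

◇s → □s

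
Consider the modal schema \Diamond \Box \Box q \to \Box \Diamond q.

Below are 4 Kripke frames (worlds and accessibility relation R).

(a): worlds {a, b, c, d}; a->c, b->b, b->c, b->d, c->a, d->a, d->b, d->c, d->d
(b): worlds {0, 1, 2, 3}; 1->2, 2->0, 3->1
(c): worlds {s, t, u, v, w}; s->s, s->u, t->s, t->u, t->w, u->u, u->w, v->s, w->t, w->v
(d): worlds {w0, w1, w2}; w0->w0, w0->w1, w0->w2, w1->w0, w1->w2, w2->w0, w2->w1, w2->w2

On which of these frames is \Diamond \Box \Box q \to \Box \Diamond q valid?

(d)

Frame correspondent (Sahlqvist): \forall x \forall y \forall z ((xRy \wedge xRz) \to \exists w (y R^2 w \wedge zRw)) — i.e. a generalized confluence (Geach) condition.
(a): fails — aRc, aRc but no w with cR²w and cRw.
(b): fails — 1R2, 1R2 but no w with 2R²w and 2Rw.
(c): fails — tRs, tRw but no w* with sR²w* and wRw*.
(d): ✓.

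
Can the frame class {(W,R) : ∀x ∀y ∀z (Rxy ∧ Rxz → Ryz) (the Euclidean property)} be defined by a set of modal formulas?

Yes: it is the Euclidean property, defined by the 5 schema ◇p → □◇p.
Suppose ◇p→□◇p is valid. Take Rxy, Rxz and set V(p)={y}. Then ◇p at x, so □◇p at x, so ◇p at z, so some w with Rzw has p; w=y, i.e. Rzy. By symmetry of the argument, Ryz.

Definable; ◇p → □◇p defines it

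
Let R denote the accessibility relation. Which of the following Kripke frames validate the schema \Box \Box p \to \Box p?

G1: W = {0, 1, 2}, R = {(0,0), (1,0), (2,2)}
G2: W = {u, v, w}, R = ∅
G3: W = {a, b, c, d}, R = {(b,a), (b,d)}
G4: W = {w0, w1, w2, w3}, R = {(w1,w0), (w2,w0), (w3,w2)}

This is the axiom for density; its first-order frame correspondent is \forall x \forall y (Rxy \to \exists z (Rxz \wedge Rzy)).
G1: holds.
G2: holds.
G3: fails — Rba but no z with Rbz and Rza.
G4: fails — Rw1w0 but no z with Rw1z and Rzw0.
Valid on: G1, G2.

G1, G2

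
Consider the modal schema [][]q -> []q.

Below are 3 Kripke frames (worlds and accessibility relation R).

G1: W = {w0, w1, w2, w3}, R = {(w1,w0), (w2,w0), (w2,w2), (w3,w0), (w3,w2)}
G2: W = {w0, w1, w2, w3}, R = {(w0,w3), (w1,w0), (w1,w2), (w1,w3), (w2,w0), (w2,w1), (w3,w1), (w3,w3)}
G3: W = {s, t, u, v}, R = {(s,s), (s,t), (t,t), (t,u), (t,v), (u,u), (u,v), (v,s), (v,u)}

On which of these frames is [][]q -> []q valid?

The schema corresponds to density: forall x forall y (Rxy -> exists z (Rxz & Rzy)).
G1: fails — Rw1w0 but no z with Rw1z and Rzw0.
G2: fails — Rw1w2 but no z with Rw1z and Rzw2.
G3: ✓.

G3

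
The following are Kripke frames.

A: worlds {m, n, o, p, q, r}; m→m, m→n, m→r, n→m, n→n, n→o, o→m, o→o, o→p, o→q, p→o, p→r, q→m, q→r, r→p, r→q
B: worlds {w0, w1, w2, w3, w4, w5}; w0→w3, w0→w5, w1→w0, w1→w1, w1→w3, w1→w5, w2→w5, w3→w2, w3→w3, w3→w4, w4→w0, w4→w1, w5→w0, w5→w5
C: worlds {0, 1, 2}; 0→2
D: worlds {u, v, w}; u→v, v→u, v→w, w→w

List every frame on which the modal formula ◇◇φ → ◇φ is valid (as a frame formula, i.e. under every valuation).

The schema corresponds to transitivity: ∀x ∀y ∀z (Rxy ∧ Ryz → Rxz).
A: fails — Rom and Rmr but not Ror.
B: fails — Rw3w2 and Rw2w5 but not Rw3w5.
C: condition met.
D: fails — Ruv and Rvu but not Ruu.
Valid on: C.

C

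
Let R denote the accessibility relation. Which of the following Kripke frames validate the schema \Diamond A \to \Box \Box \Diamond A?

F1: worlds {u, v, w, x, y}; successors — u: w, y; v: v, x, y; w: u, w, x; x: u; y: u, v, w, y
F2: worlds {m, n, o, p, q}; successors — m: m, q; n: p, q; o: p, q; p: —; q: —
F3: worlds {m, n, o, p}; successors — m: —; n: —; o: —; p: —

The schema corresponds to a generalized confluence (Geach) condition: \forall x \forall y \forall z ((xRy \wedge x R^2 z) \to \exists w (y = w \wedge zRw)).
F1: fails — uRw, uR²v but no t with w=t and vRt.
F2: fails — mRm, mR²q but no w with m=w and qRw.
F3: holds.
Valid on: F3.

F3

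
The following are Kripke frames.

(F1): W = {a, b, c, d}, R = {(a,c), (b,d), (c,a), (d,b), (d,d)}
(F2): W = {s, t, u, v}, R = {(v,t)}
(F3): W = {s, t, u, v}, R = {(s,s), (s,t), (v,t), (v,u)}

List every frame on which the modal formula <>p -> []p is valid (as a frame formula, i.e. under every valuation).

(F2)

The schema corresponds to partial functionality: forall x forall y forall z (Rxy & Rxz -> y = z).
(F1): fails — d sees both b and d.
(F2): satisfies the condition.
(F3): fails — s sees both s and t.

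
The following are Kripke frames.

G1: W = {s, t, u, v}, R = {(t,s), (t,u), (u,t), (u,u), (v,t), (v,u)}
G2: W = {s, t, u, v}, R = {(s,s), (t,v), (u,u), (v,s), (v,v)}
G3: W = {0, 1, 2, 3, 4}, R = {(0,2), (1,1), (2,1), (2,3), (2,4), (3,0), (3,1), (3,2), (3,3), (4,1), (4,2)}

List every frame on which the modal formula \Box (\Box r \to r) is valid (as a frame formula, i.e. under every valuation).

G2

This is the axiom for shift-reflexivity; its first-order frame correspondent is \forall x \forall y (Rxy \to Ryy).
G1: fails — Rut but not Rtt.
G2: satisfies the condition.
G3: fails — R32 but not R22.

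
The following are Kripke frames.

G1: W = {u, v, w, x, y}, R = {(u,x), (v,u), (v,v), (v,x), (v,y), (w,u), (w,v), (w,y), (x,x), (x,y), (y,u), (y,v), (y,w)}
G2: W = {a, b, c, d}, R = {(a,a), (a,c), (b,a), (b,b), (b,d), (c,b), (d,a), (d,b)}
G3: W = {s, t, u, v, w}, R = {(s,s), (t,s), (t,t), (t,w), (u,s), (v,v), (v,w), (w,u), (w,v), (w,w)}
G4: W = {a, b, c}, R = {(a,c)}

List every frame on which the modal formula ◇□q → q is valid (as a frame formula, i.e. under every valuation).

This is the axiom for symmetry; its first-order frame correspondent is ∀x ∀y (Rxy → Ryx).
G1: fails — Rwu but not Ruw.
G2: fails — Rba but not Rab.
G3: fails — Rwu but not Ruw.
G4: fails — Rac but not Rca.
Valid on no frame.

none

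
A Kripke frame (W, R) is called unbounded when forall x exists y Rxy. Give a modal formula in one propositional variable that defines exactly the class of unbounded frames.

□ψ → ◇ψ

The condition is seriality. The D schema □ψ → ◇ψ defines it.
Suppose □ψ→◇ψ is valid. At any x set V(ψ)=W. Then □ψ at x, so ◇ψ at x, so x has a successor.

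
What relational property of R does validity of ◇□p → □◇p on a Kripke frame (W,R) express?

Suppose ◇□p→□◇p is valid. Take Rxy, Rxz and set V(p)={w : Ryw}. Then □p at y so ◇□p at x, so □◇p at x, so ◇p at z, giving w with Rzw and Ryw.

Convergence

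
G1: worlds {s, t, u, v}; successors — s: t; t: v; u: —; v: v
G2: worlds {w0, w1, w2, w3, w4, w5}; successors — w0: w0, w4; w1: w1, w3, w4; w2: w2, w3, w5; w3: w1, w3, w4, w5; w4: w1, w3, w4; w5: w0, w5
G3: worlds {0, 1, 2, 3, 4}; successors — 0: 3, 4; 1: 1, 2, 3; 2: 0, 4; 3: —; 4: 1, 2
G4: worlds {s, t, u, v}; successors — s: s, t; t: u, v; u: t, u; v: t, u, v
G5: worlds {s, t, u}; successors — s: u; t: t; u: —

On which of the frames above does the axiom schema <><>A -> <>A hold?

Frame correspondent (Sahlqvist): forall x forall y forall z (Rxy & Ryz -> Rxz) — i.e. transitivity.
G1: fails — Rst and Rtv but not Rsv.
G2: fails — Rw0w4 and Rw4w1 but not Rw0w1.
G3: fails — R12 and R20 but not R10.
G4: fails — Rtv and Rvt but not Rtt.
G5: condition met.

G5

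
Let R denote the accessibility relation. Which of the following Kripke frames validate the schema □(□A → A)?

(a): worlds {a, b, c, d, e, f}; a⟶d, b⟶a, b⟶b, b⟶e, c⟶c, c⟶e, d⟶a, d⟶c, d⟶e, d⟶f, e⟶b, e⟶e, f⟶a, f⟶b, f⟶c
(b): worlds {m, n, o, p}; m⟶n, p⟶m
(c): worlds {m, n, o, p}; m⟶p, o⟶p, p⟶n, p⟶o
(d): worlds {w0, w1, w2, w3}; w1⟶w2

none

The schema corresponds to shift-reflexivity: ∀x ∀y (Rxy → Ryy).
(a): fails — Rdf but not Rff.
(b): fails — Rpm but not Rmm.
(c): fails — Rop but not Rpp.
(d): fails — Rw1w2 but not Rw2w2.
Valid on no frame.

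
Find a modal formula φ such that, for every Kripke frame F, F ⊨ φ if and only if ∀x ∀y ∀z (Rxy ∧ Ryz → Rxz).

A defining formula is □p → □□p (the 4 axiom).

□p → □□p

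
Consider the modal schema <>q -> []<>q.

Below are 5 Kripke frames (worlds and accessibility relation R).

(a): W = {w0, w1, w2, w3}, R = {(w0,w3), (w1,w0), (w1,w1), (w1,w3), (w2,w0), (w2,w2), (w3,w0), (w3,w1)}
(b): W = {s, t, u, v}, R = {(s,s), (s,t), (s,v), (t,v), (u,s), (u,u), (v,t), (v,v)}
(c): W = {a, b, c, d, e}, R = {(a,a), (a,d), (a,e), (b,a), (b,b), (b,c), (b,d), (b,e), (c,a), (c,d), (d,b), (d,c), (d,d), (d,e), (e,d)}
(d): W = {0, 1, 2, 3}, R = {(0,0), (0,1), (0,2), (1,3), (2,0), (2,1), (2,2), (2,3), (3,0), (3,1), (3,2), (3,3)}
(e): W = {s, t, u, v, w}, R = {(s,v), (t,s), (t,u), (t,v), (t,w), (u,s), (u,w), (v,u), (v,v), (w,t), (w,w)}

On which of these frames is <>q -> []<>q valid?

The schema corresponds to the Euclidean property: forall x forall y forall z (Rxy & Rxz -> Ryz).
(a): fails — Rw0w3 and Rw0w3 but not Rw3w3.
(b): fails — Rsv and Rss but not Rvs.
(c): fails — Rae and Rae but not Ree.
(d): fails — R01 and R00 but not R10.
(e): fails — Rtv and Rts but not Rvs.

none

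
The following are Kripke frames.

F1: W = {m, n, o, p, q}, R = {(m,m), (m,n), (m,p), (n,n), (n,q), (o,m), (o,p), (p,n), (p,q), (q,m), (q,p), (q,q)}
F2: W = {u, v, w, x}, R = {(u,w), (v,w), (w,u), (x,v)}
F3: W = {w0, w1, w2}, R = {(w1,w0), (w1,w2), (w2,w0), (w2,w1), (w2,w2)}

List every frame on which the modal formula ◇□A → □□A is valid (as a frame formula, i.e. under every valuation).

F2

The schema corresponds to a generalized confluence (Geach) condition: ∀x ∀y ∀z ((xRy ∧ xR²z) → ∃w (yRw ∧ z = w)).
F1: fails — mRm, mR²q but no w with mRw and q=w.
F2: ✓.
F3: fails — w1Rw0, w1R²w0 but no w with w0Rw and w0=w.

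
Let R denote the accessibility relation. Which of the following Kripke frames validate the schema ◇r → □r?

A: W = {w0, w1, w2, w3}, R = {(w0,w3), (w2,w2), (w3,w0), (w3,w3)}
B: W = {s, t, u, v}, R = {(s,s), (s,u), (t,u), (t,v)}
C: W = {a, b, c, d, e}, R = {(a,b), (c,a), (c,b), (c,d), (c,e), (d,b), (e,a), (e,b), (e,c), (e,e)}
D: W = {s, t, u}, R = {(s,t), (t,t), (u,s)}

This is the axiom for partial functionality; its first-order frame correspondent is ∀x ∀y ∀z (Rxy ∧ Rxz → y = z).
A: fails — w3 sees both w0 and w3.
B: fails — s sees both s and u.
C: fails — c sees both a and b.
D: holds.

D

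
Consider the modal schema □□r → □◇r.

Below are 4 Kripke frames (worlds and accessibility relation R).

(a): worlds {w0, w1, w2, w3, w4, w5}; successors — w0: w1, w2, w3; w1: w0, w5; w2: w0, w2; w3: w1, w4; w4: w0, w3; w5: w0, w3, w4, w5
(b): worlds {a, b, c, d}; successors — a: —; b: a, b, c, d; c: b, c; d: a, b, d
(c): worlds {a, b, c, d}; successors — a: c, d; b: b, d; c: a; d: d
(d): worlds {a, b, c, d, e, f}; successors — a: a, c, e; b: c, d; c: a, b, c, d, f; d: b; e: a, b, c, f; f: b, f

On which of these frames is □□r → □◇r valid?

This is the axiom for a generalized confluence (Geach) condition; its first-order frame correspondent is ∀x ∀z (xRz → ∃w (xR²w ∧ zRw)).
(a): condition met.
(b): fails — bRa but no w with bR²w and aRw.
(c): condition met.
(d): condition met.

(a), (c), (d)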